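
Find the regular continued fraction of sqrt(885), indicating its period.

Write x_i = (sqrt(885) + m_i)/d_i with (m_0, d_0) = (0, 1). a_0 = floor(sqrt(885)) = 29, since 29^2 = 841 <= 885 < 900 = 30^2.
Iterate m_{i+1} = d_i*a_i - m_i, d_{i+1} = (885 - m_{i+1}^2)/d_i, a_{i+1} = floor((a_0 + m_{i+1})/d_{i+1}):
  m_1 = 1*29 - 0 = 29, d_1 = (885 - 29^2)/1 = 44/1 = 44, a_1 = floor((29 + 29)/44) = 1.
  m_2 = 44*1 - 29 = 15, d_2 = (885 - 15^2)/44 = 660/44 = 15, a_2 = floor((29 + 15)/15) = 2.
  m_3 = 15*2 - 15 = 15, d_3 = (885 - 15^2)/15 = 660/15 = 44, a_3 = floor((29 + 15)/44) = 1.
  m_4 = 44*1 - 15 = 29, d_4 = (885 - 29^2)/44 = 44/44 = 1, a_4 = floor((29 + 29)/1) = 58.
  m_5 = 1*58 - 29 = 29, d_5 = (885 - 29^2)/1 = 44/1 = 44: (m_5, d_5) = (m_1, d_1) = (29, 44), so from here the quotients repeat a_1, ..., a_4; the period length is 4.
Hence the expansion of sqrt(885) is a_0 = 29 followed by the repeating block 1, 2, 1, 58 (period 4).

[29; (1, 2, 1, 58)]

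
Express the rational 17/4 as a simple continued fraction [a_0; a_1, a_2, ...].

Run the Euclidean algorithm on 17 and 4; the successive quotients are the partial quotients a_0, a_1, ... (each step inverts the fractional part left over by the previous one):
  17 = 4*4 + 1, so a_0 = 4.
  4 = 4*1 + 0, so a_1 = 4.
The remainder reaches 0 after 2 divisions, so the expansion has 2 partial quotients, read off in order.

[4; 4]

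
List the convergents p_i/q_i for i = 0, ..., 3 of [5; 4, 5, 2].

5/1, 21/4, 110/21, 241/46

Using the convergent recurrence p_i = a_i*p_{i-1} + p_{i-2}, q_i = a_i*q_{i-1} + q_{i-2} with p_{-2}=0, p_{-1}=1, q_{-2}=1, q_{-1}=0:
  i=0: a_0=5, p_0 = 5*1 + 0 = 5, q_0 = 5*0 + 1 = 1.
  i=1: a_1=4, p_1 = 4*5 + 1 = 21, q_1 = 4*1 + 0 = 4.
  i=2: a_2=5, p_2 = 5*21 + 5 = 110, q_2 = 5*4 + 1 = 21.
  i=3: a_3=2, p_3 = 2*110 + 21 = 241, q_3 = 2*21 + 4 = 46.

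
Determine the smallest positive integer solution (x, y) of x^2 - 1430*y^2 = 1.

(x, y) = (13311, 352)

First expand sqrt(1430) as a continued fraction. With x_i = (sqrt(1430) + m_i)/d_i and (m_0, d_0) = (0, 1): a_0 = floor(sqrt(1430)) = 37, since 37^2 = 1369 <= 1430 < 1444 = 38^2.
Iterate m_{i+1} = d_i*a_i - m_i, d_{i+1} = (1430 - m_{i+1}^2)/d_i, a_{i+1} = floor((a_0 + m_{i+1})/d_{i+1}):
  m_1 = 1*37 - 0 = 37, d_1 = (1430 - 37^2)/1 = 61/1 = 61, a_1 = floor((37 + 37)/61) = 1.
  m_2 = 61*1 - 37 = 24, d_2 = (1430 - 24^2)/61 = 854/61 = 14, a_2 = floor((37 + 24)/14) = 4.
  m_3 = 14*4 - 24 = 32, d_3 = (1430 - 32^2)/14 = 406/14 = 29, a_3 = floor((37 + 32)/29) = 2.
  m_4 = 29*2 - 32 = 26, d_4 = (1430 - 26^2)/29 = 754/29 = 26, a_4 = floor((37 + 26)/26) = 2.
  m_5 = 26*2 - 26 = 26, d_5 = (1430 - 26^2)/26 = 754/26 = 29, a_5 = floor((37 + 26)/29) = 2.
  m_6 = 29*2 - 26 = 32, d_6 = (1430 - 32^2)/29 = 406/29 = 14, a_6 = floor((37 + 32)/14) = 4.
  m_7 = 14*4 - 32 = 24, d_7 = (1430 - 24^2)/14 = 854/14 = 61, a_7 = floor((37 + 24)/61) = 1.
  m_8 = 61*1 - 24 = 37, d_8 = (1430 - 37^2)/61 = 61/61 = 1, a_8 = floor((37 + 37)/1) = 74.
  m_9 = 1*74 - 37 = 37, d_9 = (1430 - 37^2)/1 = 61/1 = 61: (m_9, d_9) = (m_1, d_1) = (37, 61), so from here the quotients repeat a_1, ..., a_8; the period length is 8.
So sqrt(1430) = [37; (1, 4, 2, 2, 2, 4, 1, 74)] with period length k = 8.
k is even, so the fundamental solution of x^2 - 1430y^2 = 1 is (p_{k-1}, q_{k-1}) = (p_7, q_7); compute convergents through index 7.
Convergents (p_i = a_i*p_{i-1} + p_{i-2}, q_i = a_i*q_{i-1} + q_{i-2} with p_{-2}=0, p_{-1}=1, q_{-2}=1, q_{-1}=0):
  i=0: a_0=37, p_0 = 37*1 + 0 = 37, q_0 = 37*0 + 1 = 1.
  i=1: a_1=1, p_1 = 1*37 + 1 = 38, q_1 = 1*1 + 0 = 1.
  i=2: a_2=4, p_2 = 4*38 + 37 = 189, q_2 = 4*1 + 1 = 5.
  i=3: a_3=2, p_3 = 2*189 + 38 = 416, q_3 = 2*5 + 1 = 11.
  i=4: a_4=2, p_4 = 2*416 + 189 = 1021, q_4 = 2*11 + 5 = 27.
  i=5: a_5=2, p_5 = 2*1021 + 416 = 2458, q_5 = 2*27 + 11 = 65.
  i=6: a_6=4, p_6 = 4*2458 + 1021 = 10853, q_6 = 4*65 + 27 = 287.
  i=7: a_7=1, p_7 = 1*10853 + 2458 = 13311, q_7 = 1*287 + 65 = 352.
Check: 13311^2 - 1430*352^2 = 177182721 - 177182720 = 1, so (x, y) = (13311, 352) solves the equation, and by the theorem it is the least positive solution.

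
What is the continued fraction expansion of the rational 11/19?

Run the Euclidean algorithm on 11 and 19; the successive quotients are the partial quotients a_0, a_1, ... (each step inverts the fractional part left over by the previous one):
  11 = 0*19 + 11, so a_0 = 0.
  19 = 1*11 + 8, so a_1 = 1.
  11 = 1*8 + 3, so a_2 = 1.
  8 = 2*3 + 2, so a_3 = 2.
  3 = 1*2 + 1, so a_4 = 1.
  2 = 2*1 + 0, so a_5 = 2.
The remainder reaches 0 after 6 divisions, so the expansion has 6 partial quotients, read off in order.

[0; 1, 1, 2, 1, 2]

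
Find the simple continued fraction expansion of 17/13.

[1; 3, 4]

Run the Euclidean algorithm on 17 and 13; the successive quotients are the partial quotients a_0, a_1, ... (each step inverts the fractional part left over by the previous one):
  17 = 1*13 + 4, so a_0 = 1.
  13 = 3*4 + 1, so a_1 = 3.
  4 = 4*1 + 0, so a_2 = 4.
The remainder reaches 0 after 3 divisions, so the expansion has 3 partial quotients, read off in order.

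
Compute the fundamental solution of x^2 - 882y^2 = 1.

First expand sqrt(882) as a continued fraction. With x_i = (sqrt(882) + m_i)/d_i and (m_0, d_0) = (0, 1): a_0 = floor(sqrt(882)) = 29, since 29^2 = 841 <= 882 < 900 = 30^2.
Iterate m_{i+1} = d_i*a_i - m_i, d_{i+1} = (882 - m_{i+1}^2)/d_i, a_{i+1} = floor((a_0 + m_{i+1})/d_{i+1}):
  m_1 = 1*29 - 0 = 29, d_1 = (882 - 29^2)/1 = 41/1 = 41, a_1 = floor((29 + 29)/41) = 1.
  m_2 = 41*1 - 29 = 12, d_2 = (882 - 12^2)/41 = 738/41 = 18, a_2 = floor((29 + 12)/18) = 2.
  m_3 = 18*2 - 12 = 24, d_3 = (882 - 24^2)/18 = 306/18 = 17, a_3 = floor((29 + 24)/17) = 3.
  m_4 = 17*3 - 24 = 27, d_4 = (882 - 27^2)/17 = 153/17 = 9, a_4 = floor((29 + 27)/9) = 6.
  m_5 = 9*6 - 27 = 27, d_5 = (882 - 27^2)/9 = 153/9 = 17, a_5 = floor((29 + 27)/17) = 3.
  m_6 = 17*3 - 27 = 24, d_6 = (882 - 24^2)/17 = 306/17 = 18, a_6 = floor((29 + 24)/18) = 2.
  m_7 = 18*2 - 24 = 12, d_7 = (882 - 12^2)/18 = 738/18 = 41, a_7 = floor((29 + 12)/41) = 1.
  m_8 = 41*1 - 12 = 29, d_8 = (882 - 29^2)/41 = 41/41 = 1, a_8 = floor((29 + 29)/1) = 58.
  m_9 = 1*58 - 29 = 29, d_9 = (882 - 29^2)/1 = 41/1 = 41: (m_9, d_9) = (m_1, d_1) = (29, 41), so from here the quotients repeat a_1, ..., a_8; the period length is 8.
So sqrt(882) = [29; (1, 2, 3, 6, 3, 2, 1, 58)] with period length k = 8.
k is even, so the fundamental solution of x^2 - 882y^2 = 1 is (p_{k-1}, q_{k-1}) = (p_7, q_7); compute convergents through index 7.
Convergents (p_i = a_i*p_{i-1} + p_{i-2}, q_i = a_i*q_{i-1} + q_{i-2} with p_{-2}=0, p_{-1}=1, q_{-2}=1, q_{-1}=0):
  i=0: a_0=29, p_0 = 29*1 + 0 = 29, q_0 = 29*0 + 1 = 1.
  i=1: a_1=1, p_1 = 1*29 + 1 = 30, q_1 = 1*1 + 0 = 1.
  i=2: a_2=2, p_2 = 2*30 + 29 = 89, q_2 = 2*1 + 1 = 3.
  i=3: a_3=3, p_3 = 3*89 + 30 = 297, q_3 = 3*3 + 1 = 10.
  i=4: a_4=6, p_4 = 6*297 + 89 = 1871, q_4 = 6*10 + 3 = 63.
  i=5: a_5=3, p_5 = 3*1871 + 297 = 5910, q_5 = 3*63 + 10 = 199.
  i=6: a_6=2, p_6 = 2*5910 + 1871 = 13691, q_6 = 2*199 + 63 = 461.
  i=7: a_7=1, p_7 = 1*13691 + 5910 = 19601, q_7 = 1*461 + 199 = 660.
Check: 19601^2 - 882*660^2 = 384199201 - 384199200 = 1, so (x, y) = (19601, 660) solves the equation, and by the theorem it is the least positive solution.

(x, y) = (19601, 660)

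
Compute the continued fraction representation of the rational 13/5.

[2; 1, 1, 2]

Run the Euclidean algorithm on 13 and 5; the successive quotients are the partial quotients a_0, a_1, ... (each step inverts the fractional part left over by the previous one):
  13 = 2*5 + 3, so a_0 = 2.
  5 = 1*3 + 2, so a_1 = 1.
  3 = 1*2 + 1, so a_2 = 1.
  2 = 2*1 + 0, so a_3 = 2.
The remainder reaches 0 after 4 divisions, so the expansion has 4 partial quotients, read off in order.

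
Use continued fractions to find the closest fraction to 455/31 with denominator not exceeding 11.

44/3

Expand x = 455/31 as a continued fraction with the Euclidean algorithm:
  455 = 14*31 + 21, so a_0 = 14.
  31 = 1*21 + 10, so a_1 = 1.
  21 = 2*10 + 1, so a_2 = 2.
  10 = 10*1 + 0, so a_3 = 10.
so x = [14; 1, 2, 10].
Convergents (p_i = a_i*p_{i-1} + p_{i-2}, q_i = a_i*q_{i-1} + q_{i-2} with p_{-2}=0, p_{-1}=1, q_{-2}=1, q_{-1}=0), until the denominator exceeds 11:
  i=0: a_0=14, p_0 = 14*1 + 0 = 14, q_0 = 14*0 + 1 = 1.
  i=1: a_1=1, p_1 = 1*14 + 1 = 15, q_1 = 1*1 + 0 = 1.
  i=2: a_2=2, p_2 = 2*15 + 14 = 44, q_2 = 2*1 + 1 = 3.
  i=3: a_3=10, p_3 = 10*44 + 15 = 455, q_3 = 10*3 + 1 = 31.
q_3 = 31 > 11, so the last convergent with denominator <= 11 is p_2/q_2 = 44/3.
The closest fraction with denominator <= 11 is either p_2/q_2 or the intermediate fraction (k*p_2 + p_1)/(k*q_2 + q_1) with the largest k >= 1 whose denominator stays <= 11; these approach x as k grows, and every other convergent or intermediate fraction in range is farther away.
Largest k: floor((11 - q_1)/q_2) = floor((11 - 1)/3) = 3.
That gives (3*44 + 15)/(3*3 + 1) = 147/10.
Compare the errors: |x - 44/3| = |455*3 - 44*31|/(31*3) = 1/93, and |x - 147/10| = |455*10 - 147*31|/(31*10) = 7/310.
Cross-multiplying, 1*310 = 310 < 651 = 7*93, so 1/93 is smaller: the convergent 44/3 is closer to x than 147/10.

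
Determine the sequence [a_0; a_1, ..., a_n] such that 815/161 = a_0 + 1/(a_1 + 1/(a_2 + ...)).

[5; 16, 10]

Run the Euclidean algorithm on 815 and 161; the successive quotients are the partial quotients a_0, a_1, ... (each step inverts the fractional part left over by the previous one):
  815 = 5*161 + 10, so a_0 = 5.
  161 = 16*10 + 1, so a_1 = 16.
  10 = 10*1 + 0, so a_2 = 10.
The remainder reaches 0 after 3 divisions, so the expansion has 3 partial quotients, read off in order.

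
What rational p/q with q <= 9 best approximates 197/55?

25/7

Expand x = 197/55 as a continued fraction with the Euclidean algorithm:
  197 = 3*55 + 32, so a_0 = 3.
  55 = 1*32 + 23, so a_1 = 1.
  32 = 1*23 + 9, so a_2 = 1.
  23 = 2*9 + 5, so a_3 = 2.
  9 = 1*5 + 4, so a_4 = 1.
  5 = 1*4 + 1, so a_5 = 1.
  4 = 4*1 + 0, so a_6 = 4.
so x = [3; 1, 1, 2, 1, 1, 4].
Convergents (p_i = a_i*p_{i-1} + p_{i-2}, q_i = a_i*q_{i-1} + q_{i-2} with p_{-2}=0, p_{-1}=1, q_{-2}=1, q_{-1}=0), until the denominator exceeds 9:
  i=0: a_0=3, p_0 = 3*1 + 0 = 3, q_0 = 3*0 + 1 = 1.
  i=1: a_1=1, p_1 = 1*3 + 1 = 4, q_1 = 1*1 + 0 = 1.
  i=2: a_2=1, p_2 = 1*4 + 3 = 7, q_2 = 1*1 + 1 = 2.
  i=3: a_3=2, p_3 = 2*7 + 4 = 18, q_3 = 2*2 + 1 = 5.
  i=4: a_4=1, p_4 = 1*18 + 7 = 25, q_4 = 1*5 + 2 = 7.
  i=5: a_5=1, p_5 = 1*25 + 18 = 43, q_5 = 1*7 + 5 = 12.
q_5 = 12 > 9, so the last convergent with denominator <= 9 is p_4/q_4 = 25/7.
The closest fraction with denominator <= 9 is either p_4/q_4 or the intermediate fraction (k*p_4 + p_3)/(k*q_4 + q_3) with the largest k >= 1 whose denominator stays <= 9; these approach x as k grows, and every other convergent or intermediate fraction in range is farther away.
Largest k: floor((9 - q_3)/q_4) = floor((9 - 5)/7) = 0.
Since k = 0, no intermediate fraction beyond p_4/q_4 has denominator <= 9, so the convergent 25/7 is the closest (its error is |197*7 - 25*55|/(55*7) = 4/385).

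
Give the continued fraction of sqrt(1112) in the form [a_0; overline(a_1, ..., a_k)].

Write x_i = (sqrt(1112) + m_i)/d_i with (m_0, d_0) = (0, 1). a_0 = floor(sqrt(1112)) = 33, since 33^2 = 1089 <= 1112 < 1156 = 34^2.
Iterate m_{i+1} = d_i*a_i - m_i, d_{i+1} = (1112 - m_{i+1}^2)/d_i, a_{i+1} = floor((a_0 + m_{i+1})/d_{i+1}):
  m_1 = 1*33 - 0 = 33, d_1 = (1112 - 33^2)/1 = 23/1 = 23, a_1 = floor((33 + 33)/23) = 2.
  m_2 = 23*2 - 33 = 13, d_2 = (1112 - 13^2)/23 = 943/23 = 41, a_2 = floor((33 + 13)/41) = 1.
  m_3 = 41*1 - 13 = 28, d_3 = (1112 - 28^2)/41 = 328/41 = 8, a_3 = floor((33 + 28)/8) = 7.
  m_4 = 8*7 - 28 = 28, d_4 = (1112 - 28^2)/8 = 328/8 = 41, a_4 = floor((33 + 28)/41) = 1.
  m_5 = 41*1 - 28 = 13, d_5 = (1112 - 13^2)/41 = 943/41 = 23, a_5 = floor((33 + 13)/23) = 2.
  m_6 = 23*2 - 13 = 33, d_6 = (1112 - 33^2)/23 = 23/23 = 1, a_6 = floor((33 + 33)/1) = 66.
  m_7 = 1*66 - 33 = 33, d_7 = (1112 - 33^2)/1 = 23/1 = 23: (m_7, d_7) = (m_1, d_1) = (33, 23), so from here the quotients repeat a_1, ..., a_6; the period length is 6.
Hence the expansion of sqrt(1112) is a_0 = 33 followed by the repeating block 2, 1, 7, 1, 2, 66 (period 6).

[33; overline(2, 1, 7, 1, 2, 66)]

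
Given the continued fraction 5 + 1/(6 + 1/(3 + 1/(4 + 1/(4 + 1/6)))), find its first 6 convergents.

5/1, 31/6, 98/19, 423/82, 1790/347, 11163/2164

Using the convergent recurrence p_i = a_i*p_{i-1} + p_{i-2}, q_i = a_i*q_{i-1} + q_{i-2} with p_{-2}=0, p_{-1}=1, q_{-2}=1, q_{-1}=0:
  i=0: a_0=5, p_0 = 5*1 + 0 = 5, q_0 = 5*0 + 1 = 1.
  i=1: a_1=6, p_1 = 6*5 + 1 = 31, q_1 = 6*1 + 0 = 6.
  i=2: a_2=3, p_2 = 3*31 + 5 = 98, q_2 = 3*6 + 1 = 19.
  i=3: a_3=4, p_3 = 4*98 + 31 = 423, q_3 = 4*19 + 6 = 82.
  i=4: a_4=4, p_4 = 4*423 + 98 = 1790, q_4 = 4*82 + 19 = 347.
  i=5: a_5=6, p_5 = 6*1790 + 423 = 11163, q_5 = 6*347 + 82 = 2164.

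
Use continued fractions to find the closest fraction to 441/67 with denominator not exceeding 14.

Expand x = 441/67 as a continued fraction with the Euclidean algorithm:
  441 = 6*67 + 39, so a_0 = 6.
  67 = 1*39 + 28, so a_1 = 1.
  39 = 1*28 + 11, so a_2 = 1.
  28 = 2*11 + 6, so a_3 = 2.
  11 = 1*6 + 5, so a_4 = 1.
  6 = 1*5 + 1, so a_5 = 1.
  5 = 5*1 + 0, so a_6 = 5.
so x = [6; 1, 1, 2, 1, 1, 5].
Convergents (p_i = a_i*p_{i-1} + p_{i-2}, q_i = a_i*q_{i-1} + q_{i-2} with p_{-2}=0, p_{-1}=1, q_{-2}=1, q_{-1}=0), until the denominator exceeds 14:
  i=0: a_0=6, p_0 = 6*1 + 0 = 6, q_0 = 6*0 + 1 = 1.
  i=1: a_1=1, p_1 = 1*6 + 1 = 7, q_1 = 1*1 + 0 = 1.
  i=2: a_2=1, p_2 = 1*7 + 6 = 13, q_2 = 1*1 + 1 = 2.
  i=3: a_3=2, p_3 = 2*13 + 7 = 33, q_3 = 2*2 + 1 = 5.
  i=4: a_4=1, p_4 = 1*33 + 13 = 46, q_4 = 1*5 + 2 = 7.
  i=5: a_5=1, p_5 = 1*46 + 33 = 79, q_5 = 1*7 + 5 = 12.
  i=6: a_6=5, p_6 = 5*79 + 46 = 441, q_6 = 5*12 + 7 = 67.
q_6 = 67 > 14, so the last convergent with denominator <= 14 is p_5/q_5 = 79/12.
The closest fraction with denominator <= 14 is either p_5/q_5 or the intermediate fraction (k*p_5 + p_4)/(k*q_5 + q_4) with the largest k >= 1 whose denominator stays <= 14; these approach x as k grows, and every other convergent or intermediate fraction in range is farther away.
Largest k: floor((14 - q_4)/q_5) = floor((14 - 7)/12) = 0.
Since k = 0, no intermediate fraction beyond p_5/q_5 has denominator <= 14, so the convergent 79/12 is the closest (its error is |441*12 - 79*67|/(67*12) = 1/804).

79/12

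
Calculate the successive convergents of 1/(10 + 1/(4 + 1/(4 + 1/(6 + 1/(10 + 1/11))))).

0/1, 1/10, 4/41, 17/174, 106/1085, 1077/11024, 11953/122349

Using the convergent recurrence p_i = a_i*p_{i-1} + p_{i-2}, q_i = a_i*q_{i-1} + q_{i-2} with p_{-2}=0, p_{-1}=1, q_{-2}=1, q_{-1}=0:
  i=0: a_0=0, p_0 = 0*1 + 0 = 0, q_0 = 0*0 + 1 = 1.
  i=1: a_1=10, p_1 = 10*0 + 1 = 1, q_1 = 10*1 + 0 = 10.
  i=2: a_2=4, p_2 = 4*1 + 0 = 4, q_2 = 4*10 + 1 = 41.
  i=3: a_3=4, p_3 = 4*4 + 1 = 17, q_3 = 4*41 + 10 = 174.
  i=4: a_4=6, p_4 = 6*17 + 4 = 106, q_4 = 6*174 + 41 = 1085.
  i=5: a_5=10, p_5 = 10*106 + 17 = 1077, q_5 = 10*1085 + 174 = 11024.
  i=6: a_6=11, p_6 = 11*1077 + 106 = 11953, q_6 = 11*11024 + 1085 = 122349.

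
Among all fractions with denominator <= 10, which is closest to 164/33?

5/1

Expand x = 164/33 as a continued fraction with the Euclidean algorithm:
  164 = 4*33 + 32, so a_0 = 4.
  33 = 1*32 + 1, so a_1 = 1.
  32 = 32*1 + 0, so a_2 = 32.
so x = [4; 1, 32].
Convergents (p_i = a_i*p_{i-1} + p_{i-2}, q_i = a_i*q_{i-1} + q_{i-2} with p_{-2}=0, p_{-1}=1, q_{-2}=1, q_{-1}=0), until the denominator exceeds 10:
  i=0: a_0=4, p_0 = 4*1 + 0 = 4, q_0 = 4*0 + 1 = 1.
  i=1: a_1=1, p_1 = 1*4 + 1 = 5, q_1 = 1*1 + 0 = 1.
  i=2: a_2=32, p_2 = 32*5 + 4 = 164, q_2 = 32*1 + 1 = 33.
q_2 = 33 > 10, so the last convergent with denominator <= 10 is p_1/q_1 = 5/1.
The closest fraction with denominator <= 10 is either p_1/q_1 or the intermediate fraction (k*p_1 + p_0)/(k*q_1 + q_0) with the largest k >= 1 whose denominator stays <= 10; these approach x as k grows, and every other convergent or intermediate fraction in range is farther away.
Largest k: floor((10 - q_0)/q_1) = floor((10 - 1)/1) = 9.
That gives (9*5 + 4)/(9*1 + 1) = 49/10.
Compare the errors: |x - 5/1| = |164*1 - 5*33|/(33*1) = 1/33, and |x - 49/10| = |164*10 - 49*33|/(33*10) = 23/330.
Cross-multiplying, 1*330 = 330 < 759 = 23*33, so 1/33 is smaller: the convergent 5/1 is closer to x than 49/10.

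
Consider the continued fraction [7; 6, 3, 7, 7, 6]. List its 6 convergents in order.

Using the convergent recurrence p_i = a_i*p_{i-1} + p_{i-2}, q_i = a_i*q_{i-1} + q_{i-2} with p_{-2}=0, p_{-1}=1, q_{-2}=1, q_{-1}=0:
  i=0: a_0=7, p_0 = 7*1 + 0 = 7, q_0 = 7*0 + 1 = 1.
  i=1: a_1=6, p_1 = 6*7 + 1 = 43, q_1 = 6*1 + 0 = 6.
  i=2: a_2=3, p_2 = 3*43 + 7 = 136, q_2 = 3*6 + 1 = 19.
  i=3: a_3=7, p_3 = 7*136 + 43 = 995, q_3 = 7*19 + 6 = 139.
  i=4: a_4=7, p_4 = 7*995 + 136 = 7101, q_4 = 7*139 + 19 = 992.
  i=5: a_5=6, p_5 = 6*7101 + 995 = 43601, q_5 = 6*992 + 139 = 6091.

7/1, 43/6, 136/19, 995/139, 7101/992, 43601/6091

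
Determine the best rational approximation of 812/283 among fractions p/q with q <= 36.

Expand x = 812/283 as a continued fraction with the Euclidean algorithm:
  812 = 2*283 + 246, so a_0 = 2.
  283 = 1*246 + 37, so a_1 = 1.
  246 = 6*37 + 24, so a_2 = 6.
  37 = 1*24 + 13, so a_3 = 1.
  24 = 1*13 + 11, so a_4 = 1.
  13 = 1*11 + 2, so a_5 = 1.
  11 = 5*2 + 1, so a_6 = 5.
  2 = 2*1 + 0, so a_7 = 2.
so x = [2; 1, 6, 1, 1, 1, 5, 2].
Convergents (p_i = a_i*p_{i-1} + p_{i-2}, q_i = a_i*q_{i-1} + q_{i-2} with p_{-2}=0, p_{-1}=1, q_{-2}=1, q_{-1}=0), until the denominator exceeds 36:
  i=0: a_0=2, p_0 = 2*1 + 0 = 2, q_0 = 2*0 + 1 = 1.
  i=1: a_1=1, p_1 = 1*2 + 1 = 3, q_1 = 1*1 + 0 = 1.
  i=2: a_2=6, p_2 = 6*3 + 2 = 20, q_2 = 6*1 + 1 = 7.
  i=3: a_3=1, p_3 = 1*20 + 3 = 23, q_3 = 1*7 + 1 = 8.
  i=4: a_4=1, p_4 = 1*23 + 20 = 43, q_4 = 1*8 + 7 = 15.
  i=5: a_5=1, p_5 = 1*43 + 23 = 66, q_5 = 1*15 + 8 = 23.
  i=6: a_6=5, p_6 = 5*66 + 43 = 373, q_6 = 5*23 + 15 = 130.
q_6 = 130 > 36, so the last convergent with denominator <= 36 is p_5/q_5 = 66/23.
The closest fraction with denominator <= 36 is either p_5/q_5 or the intermediate fraction (k*p_5 + p_4)/(k*q_5 + q_4) with the largest k >= 1 whose denominator stays <= 36; these approach x as k grows, and every other convergent or intermediate fraction in range is farther away.
Largest k: floor((36 - q_4)/q_5) = floor((36 - 15)/23) = 0.
Since k = 0, no intermediate fraction beyond p_5/q_5 has denominator <= 36, so the convergent 66/23 is the closest (its error is |812*23 - 66*283|/(283*23) = 2/6509).

66/23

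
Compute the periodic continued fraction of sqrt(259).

Write x_i = (sqrt(259) + m_i)/d_i with (m_0, d_0) = (0, 1). a_0 = floor(sqrt(259)) = 16, since 16^2 = 256 <= 259 < 289 = 17^2.
Iterate m_{i+1} = d_i*a_i - m_i, d_{i+1} = (259 - m_{i+1}^2)/d_i, a_{i+1} = floor((a_0 + m_{i+1})/d_{i+1}):
  m_1 = 1*16 - 0 = 16, d_1 = (259 - 16^2)/1 = 3/1 = 3, a_1 = floor((16 + 16)/3) = 10.
  m_2 = 3*10 - 16 = 14, d_2 = (259 - 14^2)/3 = 63/3 = 21, a_2 = floor((16 + 14)/21) = 1.
  m_3 = 21*1 - 14 = 7, d_3 = (259 - 7^2)/21 = 210/21 = 10, a_3 = floor((16 + 7)/10) = 2.
  m_4 = 10*2 - 7 = 13, d_4 = (259 - 13^2)/10 = 90/10 = 9, a_4 = floor((16 + 13)/9) = 3.
  m_5 = 9*3 - 13 = 14, d_5 = (259 - 14^2)/9 = 63/9 = 7, a_5 = floor((16 + 14)/7) = 4.
  m_6 = 7*4 - 14 = 14, d_6 = (259 - 14^2)/7 = 63/7 = 9, a_6 = floor((16 + 14)/9) = 3.
  m_7 = 9*3 - 14 = 13, d_7 = (259 - 13^2)/9 = 90/9 = 10, a_7 = floor((16 + 13)/10) = 2.
  m_8 = 10*2 - 13 = 7, d_8 = (259 - 7^2)/10 = 210/10 = 21, a_8 = floor((16 + 7)/21) = 1.
  m_9 = 21*1 - 7 = 14, d_9 = (259 - 14^2)/21 = 63/21 = 3, a_9 = floor((16 + 14)/3) = 10.
  m_10 = 3*10 - 14 = 16, d_10 = (259 - 16^2)/3 = 3/3 = 1, a_10 = floor((16 + 16)/1) = 32.
  m_11 = 1*32 - 16 = 16, d_11 = (259 - 16^2)/1 = 3/1 = 3: (m_11, d_11) = (m_1, d_1) = (16, 3), so from here the quotients repeat a_1, ..., a_10; the period length is 10.
Hence the expansion of sqrt(259) is a_0 = 16 followed by the repeating block 10, 1, 2, 3, 4, 3, 2, 1, 10, 32 (period 10).

[16; (10, 1, 2, 3, 4, 3, 2, 1, 10, 32)]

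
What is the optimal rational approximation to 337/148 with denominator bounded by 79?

Expand x = 337/148 as a continued fraction with the Euclidean algorithm:
  337 = 2*148 + 41, so a_0 = 2.
  148 = 3*41 + 25, so a_1 = 3.
  41 = 1*25 + 16, so a_2 = 1.
  25 = 1*16 + 9, so a_3 = 1.
  16 = 1*9 + 7, so a_4 = 1.
  9 = 1*7 + 2, so a_5 = 1.
  7 = 3*2 + 1, so a_6 = 3.
  2 = 2*1 + 0, so a_7 = 2.
so x = [2; 3, 1, 1, 1, 1, 3, 2].
Convergents (p_i = a_i*p_{i-1} + p_{i-2}, q_i = a_i*q_{i-1} + q_{i-2} with p_{-2}=0, p_{-1}=1, q_{-2}=1, q_{-1}=0), until the denominator exceeds 79:
  i=0: a_0=2, p_0 = 2*1 + 0 = 2, q_0 = 2*0 + 1 = 1.
  i=1: a_1=3, p_1 = 3*2 + 1 = 7, q_1 = 3*1 + 0 = 3.
  i=2: a_2=1, p_2 = 1*7 + 2 = 9, q_2 = 1*3 + 1 = 4.
  i=3: a_3=1, p_3 = 1*9 + 7 = 16, q_3 = 1*4 + 3 = 7.
  i=4: a_4=1, p_4 = 1*16 + 9 = 25, q_4 = 1*7 + 4 = 11.
  i=5: a_5=1, p_5 = 1*25 + 16 = 41, q_5 = 1*11 + 7 = 18.
  i=6: a_6=3, p_6 = 3*41 + 25 = 148, q_6 = 3*18 + 11 = 65.
  i=7: a_7=2, p_7 = 2*148 + 41 = 337, q_7 = 2*65 + 18 = 148.
q_7 = 148 > 79, so the last convergent with denominator <= 79 is p_6/q_6 = 148/65.
The closest fraction with denominator <= 79 is either p_6/q_6 or the intermediate fraction (k*p_6 + p_5)/(k*q_6 + q_5) with the largest k >= 1 whose denominator stays <= 79; these approach x as k grows, and every other convergent or intermediate fraction in range is farther away.
Largest k: floor((79 - q_5)/q_6) = floor((79 - 18)/65) = 0.
Since k = 0, no intermediate fraction beyond p_6/q_6 has denominator <= 79, so the convergent 148/65 is the closest (its error is |337*65 - 148*148|/(148*65) = 1/9620).

148/65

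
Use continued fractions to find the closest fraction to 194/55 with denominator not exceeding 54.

127/36

Expand x = 194/55 as a continued fraction with the Euclidean algorithm:
  194 = 3*55 + 29, so a_0 = 3.
  55 = 1*29 + 26, so a_1 = 1.
  29 = 1*26 + 3, so a_2 = 1.
  26 = 8*3 + 2, so a_3 = 8.
  3 = 1*2 + 1, so a_4 = 1.
  2 = 2*1 + 0, so a_5 = 2.
so x = [3; 1, 1, 8, 1, 2].
Convergents (p_i = a_i*p_{i-1} + p_{i-2}, q_i = a_i*q_{i-1} + q_{i-2} with p_{-2}=0, p_{-1}=1, q_{-2}=1, q_{-1}=0), until the denominator exceeds 54:
  i=0: a_0=3, p_0 = 3*1 + 0 = 3, q_0 = 3*0 + 1 = 1.
  i=1: a_1=1, p_1 = 1*3 + 1 = 4, q_1 = 1*1 + 0 = 1.
  i=2: a_2=1, p_2 = 1*4 + 3 = 7, q_2 = 1*1 + 1 = 2.
  i=3: a_3=8, p_3 = 8*7 + 4 = 60, q_3 = 8*2 + 1 = 17.
  i=4: a_4=1, p_4 = 1*60 + 7 = 67, q_4 = 1*17 + 2 = 19.
  i=5: a_5=2, p_5 = 2*67 + 60 = 194, q_5 = 2*19 + 17 = 55.
q_5 = 55 > 54, so the last convergent with denominator <= 54 is p_4/q_4 = 67/19.
The closest fraction with denominator <= 54 is either p_4/q_4 or the intermediate fraction (k*p_4 + p_3)/(k*q_4 + q_3) with the largest k >= 1 whose denominator stays <= 54; these approach x as k grows, and every other convergent or intermediate fraction in range is farther away.
Largest k: floor((54 - q_3)/q_4) = floor((54 - 17)/19) = 1.
That gives (1*67 + 60)/(1*19 + 17) = 127/36.
Compare the errors: |x - 67/19| = |194*19 - 67*55|/(55*19) = 1/1045, and |x - 127/36| = |194*36 - 127*55|/(55*36) = 1/1980.
Cross-multiplying, 1*1045 = 1045 < 1980 = 1*1980, so 1/1980 is smaller: the intermediate fraction 127/36 is closer to x than 67/19.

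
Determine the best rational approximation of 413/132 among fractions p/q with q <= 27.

72/23

Expand x = 413/132 as a continued fraction with the Euclidean algorithm:
  413 = 3*132 + 17, so a_0 = 3.
  132 = 7*17 + 13, so a_1 = 7.
  17 = 1*13 + 4, so a_2 = 1.
  13 = 3*4 + 1, so a_3 = 3.
  4 = 4*1 + 0, so a_4 = 4.
so x = [3; 7, 1, 3, 4].
Convergents (p_i = a_i*p_{i-1} + p_{i-2}, q_i = a_i*q_{i-1} + q_{i-2} with p_{-2}=0, p_{-1}=1, q_{-2}=1, q_{-1}=0), until the denominator exceeds 27:
  i=0: a_0=3, p_0 = 3*1 + 0 = 3, q_0 = 3*0 + 1 = 1.
  i=1: a_1=7, p_1 = 7*3 + 1 = 22, q_1 = 7*1 + 0 = 7.
  i=2: a_2=1, p_2 = 1*22 + 3 = 25, q_2 = 1*7 + 1 = 8.
  i=3: a_3=3, p_3 = 3*25 + 22 = 97, q_3 = 3*8 + 7 = 31.
q_3 = 31 > 27, so the last convergent with denominator <= 27 is p_2/q_2 = 25/8.
The closest fraction with denominator <= 27 is either p_2/q_2 or the intermediate fraction (k*p_2 + p_1)/(k*q_2 + q_1) with the largest k >= 1 whose denominator stays <= 27; these approach x as k grows, and every other convergent or intermediate fraction in range is farther away.
Largest k: floor((27 - q_1)/q_2) = floor((27 - 7)/8) = 2.
That gives (2*25 + 22)/(2*8 + 7) = 72/23.
Compare the errors: |x - 25/8| = |413*8 - 25*132|/(132*8) = 4/1056, and |x - 72/23| = |413*23 - 72*132|/(132*23) = 5/3036.
Cross-multiplying, 5*1056 = 5280 < 12144 = 4*3036, so 5/3036 is smaller: the intermediate fraction 72/23 is closer to x than 25/8.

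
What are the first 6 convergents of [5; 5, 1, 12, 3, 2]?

Using the convergent recurrence p_i = a_i*p_{i-1} + p_{i-2}, q_i = a_i*q_{i-1} + q_{i-2} with p_{-2}=0, p_{-1}=1, q_{-2}=1, q_{-1}=0:
  i=0: a_0=5, p_0 = 5*1 + 0 = 5, q_0 = 5*0 + 1 = 1.
  i=1: a_1=5, p_1 = 5*5 + 1 = 26, q_1 = 5*1 + 0 = 5.
  i=2: a_2=1, p_2 = 1*26 + 5 = 31, q_2 = 1*5 + 1 = 6.
  i=3: a_3=12, p_3 = 12*31 + 26 = 398, q_3 = 12*6 + 5 = 77.
  i=4: a_4=3, p_4 = 3*398 + 31 = 1225, q_4 = 3*77 + 6 = 237.
  i=5: a_5=2, p_5 = 2*1225 + 398 = 2848, q_5 = 2*237 + 77 = 551.

5/1, 26/5, 31/6, 398/77, 1225/237, 2848/551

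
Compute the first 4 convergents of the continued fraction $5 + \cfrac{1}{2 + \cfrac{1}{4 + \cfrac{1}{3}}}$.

5/1, 11/2, 49/9, 158/29

Using the convergent recurrence p_i = a_i*p_{i-1} + p_{i-2}, q_i = a_i*q_{i-1} + q_{i-2} with p_{-2}=0, p_{-1}=1, q_{-2}=1, q_{-1}=0:
  i=0: a_0=5, p_0 = 5*1 + 0 = 5, q_0 = 5*0 + 1 = 1.
  i=1: a_1=2, p_1 = 2*5 + 1 = 11, q_1 = 2*1 + 0 = 2.
  i=2: a_2=4, p_2 = 4*11 + 5 = 49, q_2 = 4*2 + 1 = 9.
  i=3: a_3=3, p_3 = 3*49 + 11 = 158, q_3 = 3*9 + 2 = 29.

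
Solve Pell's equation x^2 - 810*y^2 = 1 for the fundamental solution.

(x, y) = (27379, 962)

First expand sqrt(810) as a continued fraction. With x_i = (sqrt(810) + m_i)/d_i and (m_0, d_0) = (0, 1): a_0 = floor(sqrt(810)) = 28, since 28^2 = 784 <= 810 < 841 = 29^2.
Iterate m_{i+1} = d_i*a_i - m_i, d_{i+1} = (810 - m_{i+1}^2)/d_i, a_{i+1} = floor((a_0 + m_{i+1})/d_{i+1}):
  m_1 = 1*28 - 0 = 28, d_1 = (810 - 28^2)/1 = 26/1 = 26, a_1 = floor((28 + 28)/26) = 2.
  m_2 = 26*2 - 28 = 24, d_2 = (810 - 24^2)/26 = 234/26 = 9, a_2 = floor((28 + 24)/9) = 5.
  m_3 = 9*5 - 24 = 21, d_3 = (810 - 21^2)/9 = 369/9 = 41, a_3 = floor((28 + 21)/41) = 1.
  m_4 = 41*1 - 21 = 20, d_4 = (810 - 20^2)/41 = 410/41 = 10, a_4 = floor((28 + 20)/10) = 4.
  m_5 = 10*4 - 20 = 20, d_5 = (810 - 20^2)/10 = 410/10 = 41, a_5 = floor((28 + 20)/41) = 1.
  m_6 = 41*1 - 20 = 21, d_6 = (810 - 21^2)/41 = 369/41 = 9, a_6 = floor((28 + 21)/9) = 5.
  m_7 = 9*5 - 21 = 24, d_7 = (810 - 24^2)/9 = 234/9 = 26, a_7 = floor((28 + 24)/26) = 2.
  m_8 = 26*2 - 24 = 28, d_8 = (810 - 28^2)/26 = 26/26 = 1, a_8 = floor((28 + 28)/1) = 56.
  m_9 = 1*56 - 28 = 28, d_9 = (810 - 28^2)/1 = 26/1 = 26: (m_9, d_9) = (m_1, d_1) = (28, 26), so from here the quotients repeat a_1, ..., a_8; the period length is 8.
So sqrt(810) = [28; (2, 5, 1, 4, 1, 5, 2, 56)] with period length k = 8.
k is even, so the fundamental solution of x^2 - 810y^2 = 1 is (p_{k-1}, q_{k-1}) = (p_7, q_7); compute convergents through index 7.
Convergents (p_i = a_i*p_{i-1} + p_{i-2}, q_i = a_i*q_{i-1} + q_{i-2} with p_{-2}=0, p_{-1}=1, q_{-2}=1, q_{-1}=0):
  i=0: a_0=28, p_0 = 28*1 + 0 = 28, q_0 = 28*0 + 1 = 1.
  i=1: a_1=2, p_1 = 2*28 + 1 = 57, q_1 = 2*1 + 0 = 2.
  i=2: a_2=5, p_2 = 5*57 + 28 = 313, q_2 = 5*2 + 1 = 11.
  i=3: a_3=1, p_3 = 1*313 + 57 = 370, q_3 = 1*11 + 2 = 13.
  i=4: a_4=4, p_4 = 4*370 + 313 = 1793, q_4 = 4*13 + 11 = 63.
  i=5: a_5=1, p_5 = 1*1793 + 370 = 2163, q_5 = 1*63 + 13 = 76.
  i=6: a_6=5, p_6 = 5*2163 + 1793 = 12608, q_6 = 5*76 + 63 = 443.
  i=7: a_7=2, p_7 = 2*12608 + 2163 = 27379, q_7 = 2*443 + 76 = 962.
Check: 27379^2 - 810*962^2 = 749609641 - 749609640 = 1, so (x, y) = (27379, 962) solves the equation, and by the theorem it is the least positive solution.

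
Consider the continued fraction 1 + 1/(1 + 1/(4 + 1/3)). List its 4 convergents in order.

1/1, 2/1, 9/5, 29/16

Using the convergent recurrence p_i = a_i*p_{i-1} + p_{i-2}, q_i = a_i*q_{i-1} + q_{i-2} with p_{-2}=0, p_{-1}=1, q_{-2}=1, q_{-1}=0:
  i=0: a_0=1, p_0 = 1*1 + 0 = 1, q_0 = 1*0 + 1 = 1.
  i=1: a_1=1, p_1 = 1*1 + 1 = 2, q_1 = 1*1 + 0 = 1.
  i=2: a_2=4, p_2 = 4*2 + 1 = 9, q_2 = 4*1 + 1 = 5.
  i=3: a_3=3, p_3 = 3*9 + 2 = 29, q_3 = 3*5 + 1 = 16.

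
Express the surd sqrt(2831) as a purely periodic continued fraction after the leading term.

Write x_i = (sqrt(2831) + m_i)/d_i with (m_0, d_0) = (0, 1). a_0 = floor(sqrt(2831)) = 53, since 53^2 = 2809 <= 2831 < 2916 = 54^2.
Iterate m_{i+1} = d_i*a_i - m_i, d_{i+1} = (2831 - m_{i+1}^2)/d_i, a_{i+1} = floor((a_0 + m_{i+1})/d_{i+1}):
  m_1 = 1*53 - 0 = 53, d_1 = (2831 - 53^2)/1 = 22/1 = 22, a_1 = floor((53 + 53)/22) = 4.
  m_2 = 22*4 - 53 = 35, d_2 = (2831 - 35^2)/22 = 1606/22 = 73, a_2 = floor((53 + 35)/73) = 1.
  m_3 = 73*1 - 35 = 38, d_3 = (2831 - 38^2)/73 = 1387/73 = 19, a_3 = floor((53 + 38)/19) = 4.
  m_4 = 19*4 - 38 = 38, d_4 = (2831 - 38^2)/19 = 1387/19 = 73, a_4 = floor((53 + 38)/73) = 1.
  m_5 = 73*1 - 38 = 35, d_5 = (2831 - 35^2)/73 = 1606/73 = 22, a_5 = floor((53 + 35)/22) = 4.
  m_6 = 22*4 - 35 = 53, d_6 = (2831 - 53^2)/22 = 22/22 = 1, a_6 = floor((53 + 53)/1) = 106.
  m_7 = 1*106 - 53 = 53, d_7 = (2831 - 53^2)/1 = 22/1 = 22: (m_7, d_7) = (m_1, d_1) = (53, 22), so from here the quotients repeat a_1, ..., a_6; the period length is 6.
Hence the expansion of sqrt(2831) is a_0 = 53 followed by the repeating block 4, 1, 4, 1, 4, 106 (period 6).

[53; (4, 1, 4, 1, 4, 106)]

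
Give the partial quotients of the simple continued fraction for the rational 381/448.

[0; 1, 5, 1, 2, 5, 4]

Run the Euclidean algorithm on 381 and 448; the successive quotients are the partial quotients a_0, a_1, ... (each step inverts the fractional part left over by the previous one):
  381 = 0*448 + 381, so a_0 = 0.
  448 = 1*381 + 67, so a_1 = 1.
  381 = 5*67 + 46, so a_2 = 5.
  67 = 1*46 + 21, so a_3 = 1.
  46 = 2*21 + 4, so a_4 = 2.
  21 = 5*4 + 1, so a_5 = 5.
  4 = 4*1 + 0, so a_6 = 4.
The remainder reaches 0 after 7 divisions, so the expansion has 7 partial quotients, read off in order.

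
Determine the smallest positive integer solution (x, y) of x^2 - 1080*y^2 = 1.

First expand sqrt(1080) as a continued fraction. With x_i = (sqrt(1080) + m_i)/d_i and (m_0, d_0) = (0, 1): a_0 = floor(sqrt(1080)) = 32, since 32^2 = 1024 <= 1080 < 1089 = 33^2.
Iterate m_{i+1} = d_i*a_i - m_i, d_{i+1} = (1080 - m_{i+1}^2)/d_i, a_{i+1} = floor((a_0 + m_{i+1})/d_{i+1}):
  m_1 = 1*32 - 0 = 32, d_1 = (1080 - 32^2)/1 = 56/1 = 56, a_1 = floor((32 + 32)/56) = 1.
  m_2 = 56*1 - 32 = 24, d_2 = (1080 - 24^2)/56 = 504/56 = 9, a_2 = floor((32 + 24)/9) = 6.
  m_3 = 9*6 - 24 = 30, d_3 = (1080 - 30^2)/9 = 180/9 = 20, a_3 = floor((32 + 30)/20) = 3.
  m_4 = 20*3 - 30 = 30, d_4 = (1080 - 30^2)/20 = 180/20 = 9, a_4 = floor((32 + 30)/9) = 6.
  m_5 = 9*6 - 30 = 24, d_5 = (1080 - 24^2)/9 = 504/9 = 56, a_5 = floor((32 + 24)/56) = 1.
  m_6 = 56*1 - 24 = 32, d_6 = (1080 - 32^2)/56 = 56/56 = 1, a_6 = floor((32 + 32)/1) = 64.
  m_7 = 1*64 - 32 = 32, d_7 = (1080 - 32^2)/1 = 56/1 = 56: (m_7, d_7) = (m_1, d_1) = (32, 56), so from here the quotients repeat a_1, ..., a_6; the period length is 6.
So sqrt(1080) = [32; (1, 6, 3, 6, 1, 64)] with period length k = 6.
k is even, so the fundamental solution of x^2 - 1080y^2 = 1 is (p_{k-1}, q_{k-1}) = (p_5, q_5); compute convergents through index 5.
Convergents (p_i = a_i*p_{i-1} + p_{i-2}, q_i = a_i*q_{i-1} + q_{i-2} with p_{-2}=0, p_{-1}=1, q_{-2}=1, q_{-1}=0):
  i=0: a_0=32, p_0 = 32*1 + 0 = 32, q_0 = 32*0 + 1 = 1.
  i=1: a_1=1, p_1 = 1*32 + 1 = 33, q_1 = 1*1 + 0 = 1.
  i=2: a_2=6, p_2 = 6*33 + 32 = 230, q_2 = 6*1 + 1 = 7.
  i=3: a_3=3, p_3 = 3*230 + 33 = 723, q_3 = 3*7 + 1 = 22.
  i=4: a_4=6, p_4 = 6*723 + 230 = 4568, q_4 = 6*22 + 7 = 139.
  i=5: a_5=1, p_5 = 1*4568 + 723 = 5291, q_5 = 1*139 + 22 = 161.
Check: 5291^2 - 1080*161^2 = 27994681 - 27994680 = 1, so (x, y) = (5291, 161) solves the equation, and by the theorem it is the least positive solution.

(x, y) = (5291, 161)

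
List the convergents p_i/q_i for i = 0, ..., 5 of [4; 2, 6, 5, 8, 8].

4/1, 9/2, 58/13, 299/67, 2450/549, 19899/4459

Using the convergent recurrence p_i = a_i*p_{i-1} + p_{i-2}, q_i = a_i*q_{i-1} + q_{i-2} with p_{-2}=0, p_{-1}=1, q_{-2}=1, q_{-1}=0:
  i=0: a_0=4, p_0 = 4*1 + 0 = 4, q_0 = 4*0 + 1 = 1.
  i=1: a_1=2, p_1 = 2*4 + 1 = 9, q_1 = 2*1 + 0 = 2.
  i=2: a_2=6, p_2 = 6*9 + 4 = 58, q_2 = 6*2 + 1 = 13.
  i=3: a_3=5, p_3 = 5*58 + 9 = 299, q_3 = 5*13 + 2 = 67.
  i=4: a_4=8, p_4 = 8*299 + 58 = 2450, q_4 = 8*67 + 13 = 549.
  i=5: a_5=8, p_5 = 8*2450 + 299 = 19899, q_5 = 8*549 + 67 = 4459.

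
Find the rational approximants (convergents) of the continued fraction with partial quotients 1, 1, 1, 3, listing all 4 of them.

Using the convergent recurrence p_i = a_i*p_{i-1} + p_{i-2}, q_i = a_i*q_{i-1} + q_{i-2} with p_{-2}=0, p_{-1}=1, q_{-2}=1, q_{-1}=0:
  i=0: a_0=1, p_0 = 1*1 + 0 = 1, q_0 = 1*0 + 1 = 1.
  i=1: a_1=1, p_1 = 1*1 + 1 = 2, q_1 = 1*1 + 0 = 1.
  i=2: a_2=1, p_2 = 1*2 + 1 = 3, q_2 = 1*1 + 1 = 2.
  i=3: a_3=3, p_3 = 3*3 + 2 = 11, q_3 = 3*2 + 1 = 7.

1/1, 2/1, 3/2, 11/7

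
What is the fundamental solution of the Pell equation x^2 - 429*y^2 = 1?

(x, y) = (1524095, 73584)

First expand sqrt(429) as a continued fraction. With x_i = (sqrt(429) + m_i)/d_i and (m_0, d_0) = (0, 1): a_0 = floor(sqrt(429)) = 20, since 20^2 = 400 <= 429 < 441 = 21^2.
Iterate m_{i+1} = d_i*a_i - m_i, d_{i+1} = (429 - m_{i+1}^2)/d_i, a_{i+1} = floor((a_0 + m_{i+1})/d_{i+1}):
  m_1 = 1*20 - 0 = 20, d_1 = (429 - 20^2)/1 = 29/1 = 29, a_1 = floor((20 + 20)/29) = 1.
  m_2 = 29*1 - 20 = 9, d_2 = (429 - 9^2)/29 = 348/29 = 12, a_2 = floor((20 + 9)/12) = 2.
  m_3 = 12*2 - 9 = 15, d_3 = (429 - 15^2)/12 = 204/12 = 17, a_3 = floor((20 + 15)/17) = 2.
  m_4 = 17*2 - 15 = 19, d_4 = (429 - 19^2)/17 = 68/17 = 4, a_4 = floor((20 + 19)/4) = 9.
  m_5 = 4*9 - 19 = 17, d_5 = (429 - 17^2)/4 = 140/4 = 35, a_5 = floor((20 + 17)/35) = 1.
  m_6 = 35*1 - 17 = 18, d_6 = (429 - 18^2)/35 = 105/35 = 3, a_6 = floor((20 + 18)/3) = 12.
  m_7 = 3*12 - 18 = 18, d_7 = (429 - 18^2)/3 = 105/3 = 35, a_7 = floor((20 + 18)/35) = 1.
  m_8 = 35*1 - 18 = 17, d_8 = (429 - 17^2)/35 = 140/35 = 4, a_8 = floor((20 + 17)/4) = 9.
  m_9 = 4*9 - 17 = 19, d_9 = (429 - 19^2)/4 = 68/4 = 17, a_9 = floor((20 + 19)/17) = 2.
  m_10 = 17*2 - 19 = 15, d_10 = (429 - 15^2)/17 = 204/17 = 12, a_10 = floor((20 + 15)/12) = 2.
  m_11 = 12*2 - 15 = 9, d_11 = (429 - 9^2)/12 = 348/12 = 29, a_11 = floor((20 + 9)/29) = 1.
  m_12 = 29*1 - 9 = 20, d_12 = (429 - 20^2)/29 = 29/29 = 1, a_12 = floor((20 + 20)/1) = 40.
  m_13 = 1*40 - 20 = 20, d_13 = (429 - 20^2)/1 = 29/1 = 29: (m_13, d_13) = (m_1, d_1) = (20, 29), so from here the quotients repeat a_1, ..., a_12; the period length is 12.
So sqrt(429) = [20; (1, 2, 2, 9, 1, 12, 1, 9, 2, 2, 1, 40)] with period length k = 12.
k is even, so the fundamental solution of x^2 - 429y^2 = 1 is (p_{k-1}, q_{k-1}) = (p_11, q_11); compute convergents through index 11.
Convergents (p_i = a_i*p_{i-1} + p_{i-2}, q_i = a_i*q_{i-1} + q_{i-2} with p_{-2}=0, p_{-1}=1, q_{-2}=1, q_{-1}=0):
  i=0: a_0=20, p_0 = 20*1 + 0 = 20, q_0 = 20*0 + 1 = 1.
  i=1: a_1=1, p_1 = 1*20 + 1 = 21, q_1 = 1*1 + 0 = 1.
  i=2: a_2=2, p_2 = 2*21 + 20 = 62, q_2 = 2*1 + 1 = 3.
  i=3: a_3=2, p_3 = 2*62 + 21 = 145, q_3 = 2*3 + 1 = 7.
  i=4: a_4=9, p_4 = 9*145 + 62 = 1367, q_4 = 9*7 + 3 = 66.
  i=5: a_5=1, p_5 = 1*1367 + 145 = 1512, q_5 = 1*66 + 7 = 73.
  i=6: a_6=12, p_6 = 12*1512 + 1367 = 19511, q_6 = 12*73 + 66 = 942.
  i=7: a_7=1, p_7 = 1*19511 + 1512 = 21023, q_7 = 1*942 + 73 = 1015.
  i=8: a_8=9, p_8 = 9*21023 + 19511 = 208718, q_8 = 9*1015 + 942 = 10077.
  i=9: a_9=2, p_9 = 2*208718 + 21023 = 438459, q_9 = 2*10077 + 1015 = 21169.
  i=10: a_10=2, p_10 = 2*438459 + 208718 = 1085636, q_10 = 2*21169 + 10077 = 52415.
  i=11: a_11=1, p_11 = 1*1085636 + 438459 = 1524095, q_11 = 1*52415 + 21169 = 73584.
Check: 1524095^2 - 429*73584^2 = 2322865569025 - 2322865569024 = 1, so (x, y) = (1524095, 73584) solves the equation, and by the theorem it is the least positive solution.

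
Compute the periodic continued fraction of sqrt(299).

[17; (3, 2, 3, 34)]

Write x_i = (sqrt(299) + m_i)/d_i with (m_0, d_0) = (0, 1). a_0 = floor(sqrt(299)) = 17, since 17^2 = 289 <= 299 < 324 = 18^2.
Iterate m_{i+1} = d_i*a_i - m_i, d_{i+1} = (299 - m_{i+1}^2)/d_i, a_{i+1} = floor((a_0 + m_{i+1})/d_{i+1}):
  m_1 = 1*17 - 0 = 17, d_1 = (299 - 17^2)/1 = 10/1 = 10, a_1 = floor((17 + 17)/10) = 3.
  m_2 = 10*3 - 17 = 13, d_2 = (299 - 13^2)/10 = 130/10 = 13, a_2 = floor((17 + 13)/13) = 2.
  m_3 = 13*2 - 13 = 13, d_3 = (299 - 13^2)/13 = 130/13 = 10, a_3 = floor((17 + 13)/10) = 3.
  m_4 = 10*3 - 13 = 17, d_4 = (299 - 17^2)/10 = 10/10 = 1, a_4 = floor((17 + 17)/1) = 34.
  m_5 = 1*34 - 17 = 17, d_5 = (299 - 17^2)/1 = 10/1 = 10: (m_5, d_5) = (m_1, d_1) = (17, 10), so from here the quotients repeat a_1, ..., a_4; the period length is 4.
Hence the expansion of sqrt(299) is a_0 = 17 followed by the repeating block 3, 2, 3, 34 (period 4).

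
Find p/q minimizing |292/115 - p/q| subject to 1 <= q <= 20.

Expand x = 292/115 as a continued fraction with the Euclidean algorithm:
  292 = 2*115 + 62, so a_0 = 2.
  115 = 1*62 + 53, so a_1 = 1.
  62 = 1*53 + 9, so a_2 = 1.
  53 = 5*9 + 8, so a_3 = 5.
  9 = 1*8 + 1, so a_4 = 1.
  8 = 8*1 + 0, so a_5 = 8.
so x = [2; 1, 1, 5, 1, 8].
Convergents (p_i = a_i*p_{i-1} + p_{i-2}, q_i = a_i*q_{i-1} + q_{i-2} with p_{-2}=0, p_{-1}=1, q_{-2}=1, q_{-1}=0), until the denominator exceeds 20:
  i=0: a_0=2, p_0 = 2*1 + 0 = 2, q_0 = 2*0 + 1 = 1.
  i=1: a_1=1, p_1 = 1*2 + 1 = 3, q_1 = 1*1 + 0 = 1.
  i=2: a_2=1, p_2 = 1*3 + 2 = 5, q_2 = 1*1 + 1 = 2.
  i=3: a_3=5, p_3 = 5*5 + 3 = 28, q_3 = 5*2 + 1 = 11.
  i=4: a_4=1, p_4 = 1*28 + 5 = 33, q_4 = 1*11 + 2 = 13.
  i=5: a_5=8, p_5 = 8*33 + 28 = 292, q_5 = 8*13 + 11 = 115.
q_5 = 115 > 20, so the last convergent with denominator <= 20 is p_4/q_4 = 33/13.
The closest fraction with denominator <= 20 is either p_4/q_4 or the intermediate fraction (k*p_4 + p_3)/(k*q_4 + q_3) with the largest k >= 1 whose denominator stays <= 20; these approach x as k grows, and every other convergent or intermediate fraction in range is farther away.
Largest k: floor((20 - q_3)/q_4) = floor((20 - 11)/13) = 0.
Since k = 0, no intermediate fraction beyond p_4/q_4 has denominator <= 20, so the convergent 33/13 is the closest (its error is |292*13 - 33*115|/(115*13) = 1/1495).

33/13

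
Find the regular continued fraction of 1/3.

[0; 3]

Run the Euclidean algorithm on 1 and 3; the successive quotients are the partial quotients a_0, a_1, ... (each step inverts the fractional part left over by the previous one):
  1 = 0*3 + 1, so a_0 = 0.
  3 = 3*1 + 0, so a_1 = 3.
The remainder reaches 0 after 2 divisions, so the expansion has 2 partial quotients, read off in order.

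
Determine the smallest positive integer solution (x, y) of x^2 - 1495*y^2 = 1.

(x, y) = (116, 3)

First expand sqrt(1495) as a continued fraction. With x_i = (sqrt(1495) + m_i)/d_i and (m_0, d_0) = (0, 1): a_0 = floor(sqrt(1495)) = 38, since 38^2 = 1444 <= 1495 < 1521 = 39^2.
Iterate m_{i+1} = d_i*a_i - m_i, d_{i+1} = (1495 - m_{i+1}^2)/d_i, a_{i+1} = floor((a_0 + m_{i+1})/d_{i+1}):
  m_1 = 1*38 - 0 = 38, d_1 = (1495 - 38^2)/1 = 51/1 = 51, a_1 = floor((38 + 38)/51) = 1.
  m_2 = 51*1 - 38 = 13, d_2 = (1495 - 13^2)/51 = 1326/51 = 26, a_2 = floor((38 + 13)/26) = 1.
  m_3 = 26*1 - 13 = 13, d_3 = (1495 - 13^2)/26 = 1326/26 = 51, a_3 = floor((38 + 13)/51) = 1.
  m_4 = 51*1 - 13 = 38, d_4 = (1495 - 38^2)/51 = 51/51 = 1, a_4 = floor((38 + 38)/1) = 76.
  m_5 = 1*76 - 38 = 38, d_5 = (1495 - 38^2)/1 = 51/1 = 51: (m_5, d_5) = (m_1, d_1) = (38, 51), so from here the quotients repeat a_1, ..., a_4; the period length is 4.
So sqrt(1495) = [38; (1, 1, 1, 76)] with period length k = 4.
k is even, so the fundamental solution of x^2 - 1495y^2 = 1 is (p_{k-1}, q_{k-1}) = (p_3, q_3); compute convergents through index 3.
Convergents (p_i = a_i*p_{i-1} + p_{i-2}, q_i = a_i*q_{i-1} + q_{i-2} with p_{-2}=0, p_{-1}=1, q_{-2}=1, q_{-1}=0):
  i=0: a_0=38, p_0 = 38*1 + 0 = 38, q_0 = 38*0 + 1 = 1.
  i=1: a_1=1, p_1 = 1*38 + 1 = 39, q_1 = 1*1 + 0 = 1.
  i=2: a_2=1, p_2 = 1*39 + 38 = 77, q_2 = 1*1 + 1 = 2.
  i=3: a_3=1, p_3 = 1*77 + 39 = 116, q_3 = 1*2 + 1 = 3.
Check: 116^2 - 1495*3^2 = 13456 - 13455 = 1, so (x, y) = (116, 3) solves the equation, and by the theorem it is the least positive solution.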